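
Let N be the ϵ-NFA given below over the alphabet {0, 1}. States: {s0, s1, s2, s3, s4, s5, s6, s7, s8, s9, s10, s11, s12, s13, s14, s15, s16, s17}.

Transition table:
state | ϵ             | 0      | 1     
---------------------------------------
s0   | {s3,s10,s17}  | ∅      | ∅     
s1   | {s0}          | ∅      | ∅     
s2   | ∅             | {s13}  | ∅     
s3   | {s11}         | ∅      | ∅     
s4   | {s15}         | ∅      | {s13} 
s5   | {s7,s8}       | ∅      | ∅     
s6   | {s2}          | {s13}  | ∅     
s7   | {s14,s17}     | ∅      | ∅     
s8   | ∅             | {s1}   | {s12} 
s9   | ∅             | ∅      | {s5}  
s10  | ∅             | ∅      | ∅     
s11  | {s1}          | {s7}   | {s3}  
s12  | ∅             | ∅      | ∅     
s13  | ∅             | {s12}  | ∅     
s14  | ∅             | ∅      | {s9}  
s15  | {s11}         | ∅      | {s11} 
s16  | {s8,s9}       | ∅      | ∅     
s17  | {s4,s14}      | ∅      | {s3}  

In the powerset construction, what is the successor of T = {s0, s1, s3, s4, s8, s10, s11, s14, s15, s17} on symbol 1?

s4 on 1 → {s13}.
s8 on 1 → {s12}.
s11 on 1 → {s3}.
s14 on 1 → {s9}.
s15 on 1 → {s11}.
s17 on 1 → {s3}.
No 1-transition from s0, s1, s3, s10.
Union after reading 1: {s3, s9, s11, s12, s13}.
Now take the ϵ-closure:
From s11 via ϵ: add s1.
From s1 via ϵ: add s0.
From s0 via ϵ: add s10, s17.
From s17 via ϵ: add s4, s14.
From s4 via ϵ: add s15.
No new states can be added; the closed set is {s0, s1, s3, s4, s9, s10, s11, s12, s13, s14, s15, s17}.

{s0, s1, s3, s4, s9, s10, s11, s12, s13, s14, s15, s17}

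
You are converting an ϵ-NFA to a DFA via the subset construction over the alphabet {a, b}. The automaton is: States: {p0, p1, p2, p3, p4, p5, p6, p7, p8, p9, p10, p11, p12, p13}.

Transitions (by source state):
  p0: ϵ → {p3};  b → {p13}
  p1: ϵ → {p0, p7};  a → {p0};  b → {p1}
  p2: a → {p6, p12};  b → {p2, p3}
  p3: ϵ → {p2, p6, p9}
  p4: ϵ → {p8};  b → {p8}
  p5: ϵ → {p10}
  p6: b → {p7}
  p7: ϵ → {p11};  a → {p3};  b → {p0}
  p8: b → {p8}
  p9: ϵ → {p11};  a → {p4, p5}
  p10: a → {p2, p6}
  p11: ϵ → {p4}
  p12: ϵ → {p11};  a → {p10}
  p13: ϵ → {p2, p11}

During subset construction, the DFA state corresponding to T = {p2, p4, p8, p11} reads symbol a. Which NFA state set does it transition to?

p2 on a → {p6, p12}.
No a-transition from p4, p8, p11.
Union after reading a: {p6, p12}.
Now take the ϵ-closure:
From p12 via ϵ: add p11.
From p11 via ϵ: add p4.
From p4 via ϵ: add p8.
No new states can be added; the closed set is {p4, p6, p8, p11, p12}.

{p4, p6, p8, p11, p12}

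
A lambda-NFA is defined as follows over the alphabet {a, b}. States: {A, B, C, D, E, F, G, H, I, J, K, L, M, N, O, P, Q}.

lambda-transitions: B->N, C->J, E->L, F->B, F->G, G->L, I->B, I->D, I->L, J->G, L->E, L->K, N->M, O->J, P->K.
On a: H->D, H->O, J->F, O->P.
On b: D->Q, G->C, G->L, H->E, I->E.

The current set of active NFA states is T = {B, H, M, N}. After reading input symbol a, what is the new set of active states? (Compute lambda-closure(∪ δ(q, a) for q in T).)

{D, E, G, J, K, L, O}

H on a → {D, O}.
No a-transition from B, M, N.
Union after reading a: {D, O}.
Now take the lambda-closure:
From O via lambda: add J.
From J via lambda: add G.
From G via lambda: add L.
From L via lambda: add E, K.
No new states can be added; the closed set is {D, E, G, J, K, L, O}.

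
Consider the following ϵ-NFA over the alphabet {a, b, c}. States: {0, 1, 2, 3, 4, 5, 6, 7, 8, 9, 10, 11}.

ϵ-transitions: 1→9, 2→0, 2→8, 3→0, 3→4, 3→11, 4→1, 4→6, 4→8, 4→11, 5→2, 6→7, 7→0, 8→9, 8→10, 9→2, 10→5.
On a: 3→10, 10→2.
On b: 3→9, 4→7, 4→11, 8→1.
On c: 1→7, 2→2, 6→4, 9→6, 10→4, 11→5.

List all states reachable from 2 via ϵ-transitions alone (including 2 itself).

Start with {2}.
From 2 via ϵ: add 0, 8.
From 8 via ϵ: add 9, 10.
From 10 via ϵ: add 5.
No new states can be added; the closed set is {0, 2, 5, 8, 9, 10}.

{0, 2, 5, 8, 9, 10}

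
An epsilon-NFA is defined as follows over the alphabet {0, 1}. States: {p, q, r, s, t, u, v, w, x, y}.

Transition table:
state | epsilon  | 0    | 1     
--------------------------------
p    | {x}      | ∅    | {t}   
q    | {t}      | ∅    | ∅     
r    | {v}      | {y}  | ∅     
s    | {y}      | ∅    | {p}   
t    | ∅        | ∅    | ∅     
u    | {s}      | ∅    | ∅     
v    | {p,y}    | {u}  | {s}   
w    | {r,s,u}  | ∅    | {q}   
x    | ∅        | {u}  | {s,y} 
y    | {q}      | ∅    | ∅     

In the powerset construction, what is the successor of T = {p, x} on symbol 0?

x on 0 → {u}.
No 0-transition from p.
Union after reading 0: {u}.
Now take the epsilon-closure:
From u via epsilon: add s.
From s via epsilon: add y.
From y via epsilon: add q.
From q via epsilon: add t.
No new states can be added; the closed set is {q, s, t, u, y}.

{q, s, t, u, y}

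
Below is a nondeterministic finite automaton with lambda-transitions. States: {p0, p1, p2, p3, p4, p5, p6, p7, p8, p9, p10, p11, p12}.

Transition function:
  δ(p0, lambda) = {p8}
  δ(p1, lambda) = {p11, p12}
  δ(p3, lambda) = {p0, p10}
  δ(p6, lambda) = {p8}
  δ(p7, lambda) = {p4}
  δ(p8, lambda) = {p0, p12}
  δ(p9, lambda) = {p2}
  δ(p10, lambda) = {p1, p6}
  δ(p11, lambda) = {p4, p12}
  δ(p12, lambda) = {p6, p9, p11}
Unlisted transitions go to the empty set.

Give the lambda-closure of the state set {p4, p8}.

Start with {p4, p8}.
From p8 via lambda: add p0, p12.
From p12 via lambda: add p6, p9, p11.
From p9 via lambda: add p2.
No new states can be added; the closed set is {p0, p2, p4, p6, p8, p9, p11, p12}.

{p0, p2, p4, p6, p8, p9, p11, p12}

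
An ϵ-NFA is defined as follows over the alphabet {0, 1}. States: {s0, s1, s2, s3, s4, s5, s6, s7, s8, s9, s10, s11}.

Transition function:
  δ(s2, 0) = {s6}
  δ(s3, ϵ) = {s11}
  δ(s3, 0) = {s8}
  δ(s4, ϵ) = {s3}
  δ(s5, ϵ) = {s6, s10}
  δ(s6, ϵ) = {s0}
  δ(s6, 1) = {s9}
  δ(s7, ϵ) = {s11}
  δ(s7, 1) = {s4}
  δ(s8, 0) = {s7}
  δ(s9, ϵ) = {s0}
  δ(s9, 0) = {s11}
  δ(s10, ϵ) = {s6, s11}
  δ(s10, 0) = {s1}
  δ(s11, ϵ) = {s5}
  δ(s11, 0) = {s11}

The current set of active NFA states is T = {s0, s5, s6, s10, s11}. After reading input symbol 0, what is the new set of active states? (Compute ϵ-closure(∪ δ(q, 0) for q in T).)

{s0, s1, s5, s6, s10, s11}

s10 on 0 → {s1}.
s11 on 0 → {s11}.
No 0-transition from s0, s5, s6.
Union after reading 0: {s1, s11}.
Now take the ϵ-closure:
From s11 via ϵ: add s5.
From s5 via ϵ: add s6, s10.
From s6 via ϵ: add s0.
No new states can be added; the closed set is {s0, s1, s5, s6, s10, s11}.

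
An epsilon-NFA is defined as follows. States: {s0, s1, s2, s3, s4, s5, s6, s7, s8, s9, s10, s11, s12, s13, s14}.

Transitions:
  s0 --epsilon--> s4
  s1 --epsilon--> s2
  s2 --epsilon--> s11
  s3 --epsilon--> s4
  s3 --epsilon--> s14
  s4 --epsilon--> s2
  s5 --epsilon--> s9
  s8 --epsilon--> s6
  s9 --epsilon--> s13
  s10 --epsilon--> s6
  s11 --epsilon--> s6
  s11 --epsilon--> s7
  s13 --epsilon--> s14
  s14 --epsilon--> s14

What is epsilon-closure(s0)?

Start with {s0}.
From s0 via epsilon: add s4.
From s4 via epsilon: add s2.
From s2 via epsilon: add s11.
From s11 via epsilon: add s6, s7.
No new states can be added; the closed set is {s0, s2, s4, s6, s7, s11}.

{s0, s2, s4, s6, s7, s11}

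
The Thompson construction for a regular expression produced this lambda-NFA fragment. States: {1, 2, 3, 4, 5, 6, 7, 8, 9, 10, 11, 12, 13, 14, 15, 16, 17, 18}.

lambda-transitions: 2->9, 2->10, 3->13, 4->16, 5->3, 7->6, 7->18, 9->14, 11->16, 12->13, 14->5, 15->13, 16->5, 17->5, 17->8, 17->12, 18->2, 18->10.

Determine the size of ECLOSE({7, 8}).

Start with {7, 8}.
From 7 via lambda: add 6, 18.
From 18 via lambda: add 2, 10.
From 2 via lambda: add 9.
From 9 via lambda: add 14.
From 14 via lambda: add 5.
From 5 via lambda: add 3.
From 3 via lambda: add 13.
lambda-closure = {2, 3, 5, 6, 7, 8, 9, 10, 13, 14, 18}, which has 11 states.

11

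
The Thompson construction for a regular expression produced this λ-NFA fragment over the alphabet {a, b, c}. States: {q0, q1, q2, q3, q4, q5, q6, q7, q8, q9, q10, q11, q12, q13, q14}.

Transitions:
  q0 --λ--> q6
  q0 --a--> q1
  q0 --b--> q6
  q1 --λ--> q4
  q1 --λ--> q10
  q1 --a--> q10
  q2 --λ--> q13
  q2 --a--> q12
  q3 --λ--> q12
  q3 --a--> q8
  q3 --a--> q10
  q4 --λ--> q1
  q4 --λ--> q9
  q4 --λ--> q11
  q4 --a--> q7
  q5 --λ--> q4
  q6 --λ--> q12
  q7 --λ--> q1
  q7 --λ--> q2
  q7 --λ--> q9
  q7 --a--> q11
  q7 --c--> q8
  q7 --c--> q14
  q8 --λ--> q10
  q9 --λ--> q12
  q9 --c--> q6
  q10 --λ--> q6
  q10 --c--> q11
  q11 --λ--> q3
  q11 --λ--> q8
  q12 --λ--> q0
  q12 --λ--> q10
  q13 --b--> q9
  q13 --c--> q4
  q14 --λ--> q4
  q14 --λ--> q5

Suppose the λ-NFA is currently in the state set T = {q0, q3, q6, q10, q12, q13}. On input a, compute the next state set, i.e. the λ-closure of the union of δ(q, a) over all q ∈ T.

q0 on a → {q1}.
q3 on a → {q8, q10}.
No a-transition from q6, q10, q12, q13.
Union after reading a: {q1, q8, q10}.
Now take the λ-closure:
From q1 via λ: add q4.
From q10 via λ: add q6.
From q4 via λ: add q9, q11.
From q6 via λ: add q12.
From q11 via λ: add q3.
From q12 via λ: add q0.
No new states can be added; the closed set is {q0, q1, q3, q4, q6, q8, q9, q10, q11, q12}.

{q0, q1, q3, q4, q6, q8, q9, q10, q11, q12}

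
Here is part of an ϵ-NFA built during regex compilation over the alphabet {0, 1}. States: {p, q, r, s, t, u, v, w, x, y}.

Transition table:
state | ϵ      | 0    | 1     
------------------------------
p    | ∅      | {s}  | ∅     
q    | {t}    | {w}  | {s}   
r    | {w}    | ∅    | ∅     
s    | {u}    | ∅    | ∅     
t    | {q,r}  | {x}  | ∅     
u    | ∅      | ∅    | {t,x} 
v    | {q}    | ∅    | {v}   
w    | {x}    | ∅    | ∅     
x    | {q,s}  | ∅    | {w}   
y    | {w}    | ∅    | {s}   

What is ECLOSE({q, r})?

Start with {q, r}.
From q via ϵ: add t.
From r via ϵ: add w.
From w via ϵ: add x.
From x via ϵ: add s.
From s via ϵ: add u.
No new states can be added; the closed set is {q, r, s, t, u, w, x}.

{q, r, s, t, u, w, x}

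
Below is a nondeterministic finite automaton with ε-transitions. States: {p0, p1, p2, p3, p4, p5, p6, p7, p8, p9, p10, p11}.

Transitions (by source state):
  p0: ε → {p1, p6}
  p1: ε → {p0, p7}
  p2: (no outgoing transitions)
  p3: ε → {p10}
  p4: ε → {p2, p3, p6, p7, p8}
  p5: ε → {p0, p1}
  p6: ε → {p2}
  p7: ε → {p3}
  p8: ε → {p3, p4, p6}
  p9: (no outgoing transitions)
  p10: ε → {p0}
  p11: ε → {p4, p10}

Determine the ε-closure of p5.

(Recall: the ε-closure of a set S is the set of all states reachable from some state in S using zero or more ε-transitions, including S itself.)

Start with {p5}.
From p5 via ε: add p0, p1.
From p0 via ε: add p6.
From p1 via ε: add p7.
From p6 via ε: add p2.
From p7 via ε: add p3.
From p3 via ε: add p10.
No new states can be added; the closed set is {p0, p1, p2, p3, p5, p6, p7, p10}.

{p0, p1, p2, p3, p5, p6, p7, p10}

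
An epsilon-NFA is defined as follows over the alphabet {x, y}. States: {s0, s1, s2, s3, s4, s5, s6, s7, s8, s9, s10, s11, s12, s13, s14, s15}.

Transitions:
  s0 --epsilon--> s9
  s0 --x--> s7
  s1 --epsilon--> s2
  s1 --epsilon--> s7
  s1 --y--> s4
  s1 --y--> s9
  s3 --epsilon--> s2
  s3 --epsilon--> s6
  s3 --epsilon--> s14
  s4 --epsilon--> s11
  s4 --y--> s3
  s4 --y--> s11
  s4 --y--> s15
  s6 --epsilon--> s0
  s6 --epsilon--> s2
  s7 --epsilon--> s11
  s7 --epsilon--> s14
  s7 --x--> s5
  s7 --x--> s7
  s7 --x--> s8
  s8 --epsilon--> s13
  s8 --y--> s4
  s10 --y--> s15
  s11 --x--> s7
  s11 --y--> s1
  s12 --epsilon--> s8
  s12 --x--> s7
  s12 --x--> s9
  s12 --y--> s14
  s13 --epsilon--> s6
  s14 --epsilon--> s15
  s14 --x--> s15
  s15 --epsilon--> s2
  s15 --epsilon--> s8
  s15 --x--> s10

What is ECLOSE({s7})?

Start with {s7}.
From s7 via epsilon: add s11, s14.
From s14 via epsilon: add s15.
From s15 via epsilon: add s2, s8.
From s8 via epsilon: add s13.
From s13 via epsilon: add s6.
From s6 via epsilon: add s0.
From s0 via epsilon: add s9.
No new states can be added; the closed set is {s0, s2, s6, s7, s8, s9, s11, s13, s14, s15}.

{s0, s2, s6, s7, s8, s9, s11, s13, s14, s15}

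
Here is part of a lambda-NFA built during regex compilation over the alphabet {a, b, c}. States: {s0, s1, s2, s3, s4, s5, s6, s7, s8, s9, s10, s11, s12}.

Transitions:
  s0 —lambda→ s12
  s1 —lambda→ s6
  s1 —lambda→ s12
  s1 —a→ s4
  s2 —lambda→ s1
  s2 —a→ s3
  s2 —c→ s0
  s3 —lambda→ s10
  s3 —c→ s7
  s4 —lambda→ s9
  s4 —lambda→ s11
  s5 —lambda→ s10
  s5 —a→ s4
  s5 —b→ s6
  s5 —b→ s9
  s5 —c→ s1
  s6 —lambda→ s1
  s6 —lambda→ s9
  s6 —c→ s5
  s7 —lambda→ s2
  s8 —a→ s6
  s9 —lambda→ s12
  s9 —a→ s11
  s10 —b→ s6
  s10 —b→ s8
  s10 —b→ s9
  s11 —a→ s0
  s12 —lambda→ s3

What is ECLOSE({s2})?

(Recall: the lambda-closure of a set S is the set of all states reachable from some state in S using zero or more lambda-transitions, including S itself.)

Start with {s2}.
From s2 via lambda: add s1.
From s1 via lambda: add s6, s12.
From s6 via lambda: add s9.
From s12 via lambda: add s3.
From s3 via lambda: add s10.
No new states can be added; the closed set is {s1, s2, s3, s6, s9, s10, s12}.

{s1, s2, s3, s6, s9, s10, s12}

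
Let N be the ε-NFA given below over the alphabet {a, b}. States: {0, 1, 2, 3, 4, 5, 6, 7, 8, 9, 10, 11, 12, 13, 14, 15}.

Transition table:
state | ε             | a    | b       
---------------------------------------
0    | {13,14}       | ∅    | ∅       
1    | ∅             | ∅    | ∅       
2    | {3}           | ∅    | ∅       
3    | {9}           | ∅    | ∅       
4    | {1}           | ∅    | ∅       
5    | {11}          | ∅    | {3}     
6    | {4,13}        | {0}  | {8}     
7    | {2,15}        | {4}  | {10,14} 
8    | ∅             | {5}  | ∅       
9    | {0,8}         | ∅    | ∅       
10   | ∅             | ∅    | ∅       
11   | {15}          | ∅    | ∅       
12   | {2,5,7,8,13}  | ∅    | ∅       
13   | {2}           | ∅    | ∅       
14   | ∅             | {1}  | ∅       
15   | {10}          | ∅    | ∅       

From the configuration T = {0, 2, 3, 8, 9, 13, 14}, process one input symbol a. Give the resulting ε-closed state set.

8 on a → {5}.
14 on a → {1}.
No a-transition from 0, 2, 3, 9, 13.
Union after reading a: {1, 5}.
Now take the ε-closure:
From 5 via ε: add 11.
From 11 via ε: add 15.
From 15 via ε: add 10.
No new states can be added; the closed set is {1, 5, 10, 11, 15}.

{1, 5, 10, 11, 15}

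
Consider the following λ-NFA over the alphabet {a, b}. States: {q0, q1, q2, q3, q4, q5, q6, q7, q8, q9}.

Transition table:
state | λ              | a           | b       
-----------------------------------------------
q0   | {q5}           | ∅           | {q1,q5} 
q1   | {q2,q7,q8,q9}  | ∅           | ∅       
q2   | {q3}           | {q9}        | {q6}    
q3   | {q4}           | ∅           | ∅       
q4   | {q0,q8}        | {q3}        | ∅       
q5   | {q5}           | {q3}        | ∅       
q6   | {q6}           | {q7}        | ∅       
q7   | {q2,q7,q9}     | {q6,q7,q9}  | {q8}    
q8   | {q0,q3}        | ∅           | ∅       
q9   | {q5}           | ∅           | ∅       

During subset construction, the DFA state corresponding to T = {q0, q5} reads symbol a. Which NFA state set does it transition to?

{q0, q3, q4, q5, q8}

q5 on a → {q3}.
No a-transition from q0.
Union after reading a: {q3}.
Now take the λ-closure:
From q3 via λ: add q4.
From q4 via λ: add q0, q8.
From q0 via λ: add q5.
No new states can be added; the closed set is {q0, q3, q4, q5, q8}.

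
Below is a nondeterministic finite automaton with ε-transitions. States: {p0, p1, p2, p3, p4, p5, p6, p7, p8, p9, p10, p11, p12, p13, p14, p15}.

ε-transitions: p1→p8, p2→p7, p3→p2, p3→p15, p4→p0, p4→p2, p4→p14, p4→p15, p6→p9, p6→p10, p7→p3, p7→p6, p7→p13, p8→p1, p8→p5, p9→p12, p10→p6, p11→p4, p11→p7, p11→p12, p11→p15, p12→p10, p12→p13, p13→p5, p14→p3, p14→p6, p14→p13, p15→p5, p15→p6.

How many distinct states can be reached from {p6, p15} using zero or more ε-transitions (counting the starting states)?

Start with {p6, p15}.
From p6 via ε: add p9, p10.
From p15 via ε: add p5.
From p9 via ε: add p12.
From p12 via ε: add p13.
ε-closure = {p5, p6, p9, p10, p12, p13, p15}, which has 7 states.

7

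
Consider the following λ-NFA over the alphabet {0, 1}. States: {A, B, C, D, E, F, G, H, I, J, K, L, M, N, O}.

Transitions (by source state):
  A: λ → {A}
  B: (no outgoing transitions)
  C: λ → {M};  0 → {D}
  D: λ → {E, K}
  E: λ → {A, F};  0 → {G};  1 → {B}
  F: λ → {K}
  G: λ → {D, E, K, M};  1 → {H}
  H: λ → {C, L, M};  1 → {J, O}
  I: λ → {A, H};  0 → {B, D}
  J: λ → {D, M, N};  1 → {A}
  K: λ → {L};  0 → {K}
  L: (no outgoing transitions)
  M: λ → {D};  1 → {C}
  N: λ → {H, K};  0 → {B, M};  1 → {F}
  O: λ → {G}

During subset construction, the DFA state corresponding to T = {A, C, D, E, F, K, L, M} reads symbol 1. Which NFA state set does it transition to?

{A, B, C, D, E, F, K, L, M}

E on 1 → {B}.
M on 1 → {C}.
No 1-transition from A, C, D, F, K, L.
Union after reading 1: {B, C}.
Now take the λ-closure:
From C via λ: add M.
From M via λ: add D.
From D via λ: add E, K.
From E via λ: add A, F.
From K via λ: add L.
No new states can be added; the closed set is {A, B, C, D, E, F, K, L, M}.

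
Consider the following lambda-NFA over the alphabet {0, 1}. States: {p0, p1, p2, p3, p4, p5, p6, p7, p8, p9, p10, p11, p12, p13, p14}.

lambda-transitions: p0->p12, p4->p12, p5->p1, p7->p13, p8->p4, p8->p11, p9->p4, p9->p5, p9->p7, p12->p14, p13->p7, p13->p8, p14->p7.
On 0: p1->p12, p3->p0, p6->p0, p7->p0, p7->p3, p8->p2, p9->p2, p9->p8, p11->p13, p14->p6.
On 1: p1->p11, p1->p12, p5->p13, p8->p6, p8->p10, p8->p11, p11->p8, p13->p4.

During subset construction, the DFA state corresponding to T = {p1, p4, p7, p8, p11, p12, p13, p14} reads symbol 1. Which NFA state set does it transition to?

p1 on 1 → {p11, p12}.
p8 on 1 → {p6, p10, p11}.
p11 on 1 → {p8}.
p13 on 1 → {p4}.
No 1-transition from p4, p7, p12, p14.
Union after reading 1: {p4, p6, p8, p10, p11, p12}.
Now take the lambda-closure:
From p12 via lambda: add p14.
From p14 via lambda: add p7.
From p7 via lambda: add p13.
No new states can be added; the closed set is {p4, p6, p7, p8, p10, p11, p12, p13, p14}.

{p4, p6, p7, p8, p10, p11, p12, p13, p14}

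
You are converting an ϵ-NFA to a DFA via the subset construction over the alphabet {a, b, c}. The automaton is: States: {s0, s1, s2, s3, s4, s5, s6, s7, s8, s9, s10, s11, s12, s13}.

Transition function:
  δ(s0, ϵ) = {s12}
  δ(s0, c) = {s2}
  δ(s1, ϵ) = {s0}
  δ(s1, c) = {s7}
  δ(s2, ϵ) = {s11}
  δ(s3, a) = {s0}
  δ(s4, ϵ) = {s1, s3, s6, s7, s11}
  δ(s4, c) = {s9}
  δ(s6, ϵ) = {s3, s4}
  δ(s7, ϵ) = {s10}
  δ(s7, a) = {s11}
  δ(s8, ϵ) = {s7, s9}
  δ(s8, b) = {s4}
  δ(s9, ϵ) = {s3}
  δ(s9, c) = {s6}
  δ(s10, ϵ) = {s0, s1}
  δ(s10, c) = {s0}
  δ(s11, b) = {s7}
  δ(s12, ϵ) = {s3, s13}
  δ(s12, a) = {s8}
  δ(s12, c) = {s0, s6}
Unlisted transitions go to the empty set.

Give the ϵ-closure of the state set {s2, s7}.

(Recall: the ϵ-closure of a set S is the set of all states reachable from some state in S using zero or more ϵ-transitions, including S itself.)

{s0, s1, s2, s3, s7, s10, s11, s12, s13}

Start with {s2, s7}.
From s2 via ϵ: add s11.
From s7 via ϵ: add s10.
From s10 via ϵ: add s0, s1.
From s0 via ϵ: add s12.
From s12 via ϵ: add s3, s13.
No new states can be added; the closed set is {s0, s1, s2, s3, s7, s10, s11, s12, s13}.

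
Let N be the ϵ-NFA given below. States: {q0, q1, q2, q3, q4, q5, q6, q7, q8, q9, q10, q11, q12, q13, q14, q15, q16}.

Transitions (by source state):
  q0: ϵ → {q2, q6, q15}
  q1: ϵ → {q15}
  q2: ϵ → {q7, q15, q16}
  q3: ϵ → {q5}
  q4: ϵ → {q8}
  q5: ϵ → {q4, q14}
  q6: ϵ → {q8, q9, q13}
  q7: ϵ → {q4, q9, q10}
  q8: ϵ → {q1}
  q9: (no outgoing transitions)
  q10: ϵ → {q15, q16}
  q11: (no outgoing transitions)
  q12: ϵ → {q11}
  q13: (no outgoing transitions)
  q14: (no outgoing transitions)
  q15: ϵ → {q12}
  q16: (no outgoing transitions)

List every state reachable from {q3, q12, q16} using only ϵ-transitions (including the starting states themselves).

{q1, q3, q4, q5, q8, q11, q12, q14, q15, q16}

Start with {q3, q12, q16}.
From q3 via ϵ: add q5.
From q12 via ϵ: add q11.
From q5 via ϵ: add q4, q14.
From q4 via ϵ: add q8.
From q8 via ϵ: add q1.
From q1 via ϵ: add q15.
No new states can be added; the closed set is {q1, q3, q4, q5, q8, q11, q12, q14, q15, q16}.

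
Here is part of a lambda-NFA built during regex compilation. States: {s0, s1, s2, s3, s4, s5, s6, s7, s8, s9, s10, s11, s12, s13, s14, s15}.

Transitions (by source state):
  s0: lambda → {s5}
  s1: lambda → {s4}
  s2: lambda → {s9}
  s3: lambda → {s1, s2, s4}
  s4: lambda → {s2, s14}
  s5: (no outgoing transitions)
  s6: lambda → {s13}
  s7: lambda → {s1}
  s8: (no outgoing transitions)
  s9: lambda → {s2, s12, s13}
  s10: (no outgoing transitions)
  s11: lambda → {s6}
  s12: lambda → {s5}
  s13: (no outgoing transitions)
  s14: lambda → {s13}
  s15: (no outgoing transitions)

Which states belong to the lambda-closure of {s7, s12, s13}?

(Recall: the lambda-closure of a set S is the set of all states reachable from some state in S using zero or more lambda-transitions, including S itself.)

Start with {s7, s12, s13}.
From s7 via lambda: add s1.
From s12 via lambda: add s5.
From s1 via lambda: add s4.
From s4 via lambda: add s2, s14.
From s2 via lambda: add s9.
No new states can be added; the closed set is {s1, s2, s4, s5, s7, s9, s12, s13, s14}.

{s1, s2, s4, s5, s7, s9, s12, s13, s14}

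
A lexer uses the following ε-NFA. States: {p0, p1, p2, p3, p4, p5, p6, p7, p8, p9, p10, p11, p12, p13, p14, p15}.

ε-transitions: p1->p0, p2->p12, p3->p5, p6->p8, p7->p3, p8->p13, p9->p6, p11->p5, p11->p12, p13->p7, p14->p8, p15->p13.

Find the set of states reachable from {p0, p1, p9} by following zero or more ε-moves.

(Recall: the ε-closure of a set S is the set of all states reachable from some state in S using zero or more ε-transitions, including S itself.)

{p0, p1, p3, p5, p6, p7, p8, p9, p13}

Start with {p0, p1, p9}.
From p9 via ε: add p6.
From p6 via ε: add p8.
From p8 via ε: add p13.
From p13 via ε: add p7.
From p7 via ε: add p3.
From p3 via ε: add p5.
No new states can be added; the closed set is {p0, p1, p3, p5, p6, p7, p8, p9, p13}.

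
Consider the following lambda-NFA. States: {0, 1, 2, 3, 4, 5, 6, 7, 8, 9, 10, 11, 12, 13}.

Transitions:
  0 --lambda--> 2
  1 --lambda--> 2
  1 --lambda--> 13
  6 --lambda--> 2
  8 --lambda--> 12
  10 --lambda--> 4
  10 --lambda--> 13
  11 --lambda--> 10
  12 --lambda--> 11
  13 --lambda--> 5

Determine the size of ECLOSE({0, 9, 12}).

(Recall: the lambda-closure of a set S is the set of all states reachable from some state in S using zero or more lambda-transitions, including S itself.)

Start with {0, 9, 12}.
From 0 via lambda: add 2.
From 12 via lambda: add 11.
From 11 via lambda: add 10.
From 10 via lambda: add 4, 13.
From 13 via lambda: add 5.
lambda-closure = {0, 2, 4, 5, 9, 10, 11, 12, 13}, which has 9 states.

9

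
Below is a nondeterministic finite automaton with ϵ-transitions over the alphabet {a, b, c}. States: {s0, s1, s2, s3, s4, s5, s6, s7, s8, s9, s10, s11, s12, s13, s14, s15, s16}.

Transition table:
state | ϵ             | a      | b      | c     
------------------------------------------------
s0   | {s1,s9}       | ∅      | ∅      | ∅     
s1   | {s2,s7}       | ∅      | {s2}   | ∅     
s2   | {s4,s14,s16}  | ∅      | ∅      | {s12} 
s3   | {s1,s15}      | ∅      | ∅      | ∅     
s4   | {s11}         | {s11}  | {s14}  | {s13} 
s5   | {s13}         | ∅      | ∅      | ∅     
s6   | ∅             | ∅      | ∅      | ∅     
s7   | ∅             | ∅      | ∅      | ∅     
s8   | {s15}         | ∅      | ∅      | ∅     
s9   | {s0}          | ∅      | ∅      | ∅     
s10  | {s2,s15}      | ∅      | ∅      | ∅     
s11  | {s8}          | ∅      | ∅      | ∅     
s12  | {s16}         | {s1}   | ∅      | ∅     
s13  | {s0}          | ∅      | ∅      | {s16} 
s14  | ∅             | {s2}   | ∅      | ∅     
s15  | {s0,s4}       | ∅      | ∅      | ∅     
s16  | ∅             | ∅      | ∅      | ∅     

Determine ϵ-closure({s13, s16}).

{s0, s1, s2, s4, s7, s8, s9, s11, s13, s14, s15, s16}

Start with {s13, s16}.
From s13 via ϵ: add s0.
From s0 via ϵ: add s1, s9.
From s1 via ϵ: add s2, s7.
From s2 via ϵ: add s4, s14.
From s4 via ϵ: add s11.
From s11 via ϵ: add s8.
From s8 via ϵ: add s15.
No new states can be added; the closed set is {s0, s1, s2, s4, s7, s8, s9, s11, s13, s14, s15, s16}.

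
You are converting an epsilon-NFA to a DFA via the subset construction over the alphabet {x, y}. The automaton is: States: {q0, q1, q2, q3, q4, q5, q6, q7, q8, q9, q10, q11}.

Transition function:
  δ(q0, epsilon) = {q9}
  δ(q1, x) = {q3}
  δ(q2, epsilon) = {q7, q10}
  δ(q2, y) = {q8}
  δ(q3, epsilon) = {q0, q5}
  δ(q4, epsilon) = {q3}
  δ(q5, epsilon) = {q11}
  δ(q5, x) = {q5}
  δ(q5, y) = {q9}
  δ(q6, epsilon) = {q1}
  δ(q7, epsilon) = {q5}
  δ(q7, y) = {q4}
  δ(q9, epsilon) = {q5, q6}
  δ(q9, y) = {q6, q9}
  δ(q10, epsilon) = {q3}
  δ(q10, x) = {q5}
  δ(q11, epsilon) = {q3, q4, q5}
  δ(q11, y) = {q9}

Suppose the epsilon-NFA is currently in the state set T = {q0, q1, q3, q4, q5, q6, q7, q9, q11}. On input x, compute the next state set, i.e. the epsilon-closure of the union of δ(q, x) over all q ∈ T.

q1 on x → {q3}.
q5 on x → {q5}.
No x-transition from q0, q3, q4, q6, q7, q9, q11.
Union after reading x: {q3, q5}.
Now take the epsilon-closure:
From q3 via epsilon: add q0.
From q5 via epsilon: add q11.
From q0 via epsilon: add q9.
From q11 via epsilon: add q4.
From q9 via epsilon: add q6.
From q6 via epsilon: add q1.
No new states can be added; the closed set is {q0, q1, q3, q4, q5, q6, q9, q11}.

{q0, q1, q3, q4, q5, q6, q9, q11}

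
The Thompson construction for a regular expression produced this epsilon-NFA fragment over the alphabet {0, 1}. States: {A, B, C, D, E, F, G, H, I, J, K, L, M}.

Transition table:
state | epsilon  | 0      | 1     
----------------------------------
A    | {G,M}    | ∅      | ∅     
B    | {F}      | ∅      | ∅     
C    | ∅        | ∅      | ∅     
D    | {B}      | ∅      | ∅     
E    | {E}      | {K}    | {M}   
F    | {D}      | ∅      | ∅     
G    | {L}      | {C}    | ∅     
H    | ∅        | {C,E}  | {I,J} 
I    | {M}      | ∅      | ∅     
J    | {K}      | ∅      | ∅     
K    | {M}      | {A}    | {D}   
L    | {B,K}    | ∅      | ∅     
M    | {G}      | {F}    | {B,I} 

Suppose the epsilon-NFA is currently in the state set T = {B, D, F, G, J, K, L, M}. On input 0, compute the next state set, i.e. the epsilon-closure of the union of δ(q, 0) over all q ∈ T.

G on 0 → {C}.
K on 0 → {A}.
M on 0 → {F}.
No 0-transition from B, D, F, J, L.
Union after reading 0: {A, C, F}.
Now take the epsilon-closure:
From A via epsilon: add G, M.
From F via epsilon: add D.
From D via epsilon: add B.
From G via epsilon: add L.
From L via epsilon: add K.
No new states can be added; the closed set is {A, B, C, D, F, G, K, L, M}.

{A, B, C, D, F, G, K, L, M}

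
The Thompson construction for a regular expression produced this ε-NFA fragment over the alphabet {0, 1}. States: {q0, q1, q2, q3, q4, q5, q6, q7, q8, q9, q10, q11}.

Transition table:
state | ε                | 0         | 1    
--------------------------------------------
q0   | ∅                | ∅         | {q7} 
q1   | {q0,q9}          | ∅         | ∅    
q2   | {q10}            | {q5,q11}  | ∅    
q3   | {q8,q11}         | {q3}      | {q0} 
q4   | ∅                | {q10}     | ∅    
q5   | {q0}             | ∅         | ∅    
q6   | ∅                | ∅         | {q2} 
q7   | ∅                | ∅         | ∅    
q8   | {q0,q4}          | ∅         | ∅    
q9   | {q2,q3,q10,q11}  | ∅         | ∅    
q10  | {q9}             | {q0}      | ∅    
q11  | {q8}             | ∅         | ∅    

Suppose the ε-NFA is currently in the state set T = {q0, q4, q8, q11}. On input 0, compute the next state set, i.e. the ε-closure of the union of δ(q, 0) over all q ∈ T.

q4 on 0 → {q10}.
No 0-transition from q0, q8, q11.
Union after reading 0: {q10}.
Now take the ε-closure:
From q10 via ε: add q9.
From q9 via ε: add q2, q3, q11.
From q3 via ε: add q8.
From q8 via ε: add q0, q4.
No new states can be added; the closed set is {q0, q2, q3, q4, q8, q9, q10, q11}.

{q0, q2, q3, q4, q8, q9, q10, q11}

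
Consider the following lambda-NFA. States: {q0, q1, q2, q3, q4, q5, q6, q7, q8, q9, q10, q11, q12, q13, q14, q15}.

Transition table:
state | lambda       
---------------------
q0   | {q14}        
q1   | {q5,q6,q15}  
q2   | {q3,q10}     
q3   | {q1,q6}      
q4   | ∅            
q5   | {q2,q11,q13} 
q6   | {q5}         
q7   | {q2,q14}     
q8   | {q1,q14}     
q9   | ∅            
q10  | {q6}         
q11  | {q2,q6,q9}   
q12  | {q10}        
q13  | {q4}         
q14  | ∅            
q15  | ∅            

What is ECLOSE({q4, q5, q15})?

{q1, q2, q3, q4, q5, q6, q9, q10, q11, q13, q15}

Start with {q4, q5, q15}.
From q5 via lambda: add q2, q11, q13.
From q2 via lambda: add q3, q10.
From q11 via lambda: add q6, q9.
From q3 via lambda: add q1.
No new states can be added; the closed set is {q1, q2, q3, q4, q5, q6, q9, q10, q11, q13, q15}.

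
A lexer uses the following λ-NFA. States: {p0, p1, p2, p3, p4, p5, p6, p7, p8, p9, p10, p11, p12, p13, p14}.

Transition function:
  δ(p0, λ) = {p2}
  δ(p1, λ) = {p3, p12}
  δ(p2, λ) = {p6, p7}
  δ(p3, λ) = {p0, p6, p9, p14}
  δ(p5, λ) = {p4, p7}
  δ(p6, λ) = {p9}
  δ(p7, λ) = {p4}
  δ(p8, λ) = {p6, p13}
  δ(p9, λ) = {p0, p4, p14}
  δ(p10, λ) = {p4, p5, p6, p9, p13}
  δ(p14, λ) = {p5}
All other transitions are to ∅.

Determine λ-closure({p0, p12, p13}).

{p0, p2, p4, p5, p6, p7, p9, p12, p13, p14}

Start with {p0, p12, p13}.
From p0 via λ: add p2.
From p2 via λ: add p6, p7.
From p6 via λ: add p9.
From p7 via λ: add p4.
From p9 via λ: add p14.
From p14 via λ: add p5.
No new states can be added; the closed set is {p0, p2, p4, p5, p6, p7, p9, p12, p13, p14}.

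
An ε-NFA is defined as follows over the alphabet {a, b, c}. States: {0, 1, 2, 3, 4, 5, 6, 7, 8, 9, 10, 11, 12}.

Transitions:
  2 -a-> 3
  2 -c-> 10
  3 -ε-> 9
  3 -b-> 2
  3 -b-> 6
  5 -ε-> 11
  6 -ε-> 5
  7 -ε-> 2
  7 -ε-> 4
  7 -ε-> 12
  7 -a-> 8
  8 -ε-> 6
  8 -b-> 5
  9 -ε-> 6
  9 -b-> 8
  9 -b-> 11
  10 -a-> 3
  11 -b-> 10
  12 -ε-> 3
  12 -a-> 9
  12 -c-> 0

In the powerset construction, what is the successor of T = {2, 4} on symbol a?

{3, 5, 6, 9, 11}

2 on a → {3}.
No a-transition from 4.
Union after reading a: {3}.
Now take the ε-closure:
From 3 via ε: add 9.
From 9 via ε: add 6.
From 6 via ε: add 5.
From 5 via ε: add 11.
No new states can be added; the closed set is {3, 5, 6, 9, 11}.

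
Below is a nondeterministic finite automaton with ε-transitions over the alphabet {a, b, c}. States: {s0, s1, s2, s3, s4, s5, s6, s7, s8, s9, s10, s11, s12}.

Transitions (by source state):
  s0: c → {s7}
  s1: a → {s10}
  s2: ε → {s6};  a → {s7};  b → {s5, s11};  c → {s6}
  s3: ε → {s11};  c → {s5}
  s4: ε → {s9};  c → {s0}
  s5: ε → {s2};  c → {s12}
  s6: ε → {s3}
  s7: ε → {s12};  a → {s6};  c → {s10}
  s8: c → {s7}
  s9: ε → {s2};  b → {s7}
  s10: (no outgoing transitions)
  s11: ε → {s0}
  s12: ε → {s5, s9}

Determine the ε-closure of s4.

Start with {s4}.
From s4 via ε: add s9.
From s9 via ε: add s2.
From s2 via ε: add s6.
From s6 via ε: add s3.
From s3 via ε: add s11.
From s11 via ε: add s0.
No new states can be added; the closed set is {s0, s2, s3, s4, s6, s9, s11}.

{s0, s2, s3, s4, s6, s9, s11}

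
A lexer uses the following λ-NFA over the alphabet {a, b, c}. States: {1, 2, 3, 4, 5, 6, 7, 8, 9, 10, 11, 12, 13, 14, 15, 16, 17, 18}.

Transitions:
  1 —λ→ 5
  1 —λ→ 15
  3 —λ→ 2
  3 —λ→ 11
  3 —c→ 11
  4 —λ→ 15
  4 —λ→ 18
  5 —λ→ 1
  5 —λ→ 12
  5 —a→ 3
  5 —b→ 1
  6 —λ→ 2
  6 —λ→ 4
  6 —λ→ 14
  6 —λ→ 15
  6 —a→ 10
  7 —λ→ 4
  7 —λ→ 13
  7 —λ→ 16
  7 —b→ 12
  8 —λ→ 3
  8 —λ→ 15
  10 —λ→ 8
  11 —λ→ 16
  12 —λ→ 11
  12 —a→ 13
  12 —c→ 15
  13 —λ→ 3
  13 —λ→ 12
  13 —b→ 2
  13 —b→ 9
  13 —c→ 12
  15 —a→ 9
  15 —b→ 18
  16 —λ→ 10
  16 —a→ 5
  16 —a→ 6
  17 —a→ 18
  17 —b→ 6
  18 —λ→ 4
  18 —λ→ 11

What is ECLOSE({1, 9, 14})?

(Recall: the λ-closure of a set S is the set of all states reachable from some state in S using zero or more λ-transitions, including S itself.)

Start with {1, 9, 14}.
From 1 via λ: add 5, 15.
From 5 via λ: add 12.
From 12 via λ: add 11.
From 11 via λ: add 16.
From 16 via λ: add 10.
From 10 via λ: add 8.
From 8 via λ: add 3.
From 3 via λ: add 2.
No new states can be added; the closed set is {1, 2, 3, 5, 8, 9, 10, 11, 12, 14, 15, 16}.

{1, 2, 3, 5, 8, 9, 10, 11, 12, 14, 15, 16}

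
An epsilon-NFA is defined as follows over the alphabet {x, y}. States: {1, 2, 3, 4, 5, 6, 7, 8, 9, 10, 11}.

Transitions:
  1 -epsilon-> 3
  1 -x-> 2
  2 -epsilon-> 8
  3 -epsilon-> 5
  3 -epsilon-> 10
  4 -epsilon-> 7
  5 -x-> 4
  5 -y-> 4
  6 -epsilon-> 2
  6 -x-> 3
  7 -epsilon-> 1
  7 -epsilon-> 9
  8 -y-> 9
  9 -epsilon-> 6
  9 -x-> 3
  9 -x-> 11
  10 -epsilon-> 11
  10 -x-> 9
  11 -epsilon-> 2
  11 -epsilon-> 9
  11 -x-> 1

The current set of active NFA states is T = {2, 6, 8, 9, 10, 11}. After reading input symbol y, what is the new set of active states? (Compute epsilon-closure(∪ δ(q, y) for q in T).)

8 on y → {9}.
No y-transition from 2, 6, 9, 10, 11.
Union after reading y: {9}.
Now take the epsilon-closure:
From 9 via epsilon: add 6.
From 6 via epsilon: add 2.
From 2 via epsilon: add 8.
No new states can be added; the closed set is {2, 6, 8, 9}.

{2, 6, 8, 9}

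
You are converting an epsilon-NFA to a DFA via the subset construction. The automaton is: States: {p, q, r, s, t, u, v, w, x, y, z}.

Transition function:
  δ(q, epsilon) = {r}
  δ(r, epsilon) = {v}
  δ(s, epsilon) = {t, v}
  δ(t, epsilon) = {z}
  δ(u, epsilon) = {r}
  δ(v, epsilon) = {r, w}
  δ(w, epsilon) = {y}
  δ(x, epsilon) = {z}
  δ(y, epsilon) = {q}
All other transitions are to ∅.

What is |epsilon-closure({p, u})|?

Start with {p, u}.
From u via epsilon: add r.
From r via epsilon: add v.
From v via epsilon: add w.
From w via epsilon: add y.
From y via epsilon: add q.
epsilon-closure = {p, q, r, u, v, w, y}, which has 7 states.

7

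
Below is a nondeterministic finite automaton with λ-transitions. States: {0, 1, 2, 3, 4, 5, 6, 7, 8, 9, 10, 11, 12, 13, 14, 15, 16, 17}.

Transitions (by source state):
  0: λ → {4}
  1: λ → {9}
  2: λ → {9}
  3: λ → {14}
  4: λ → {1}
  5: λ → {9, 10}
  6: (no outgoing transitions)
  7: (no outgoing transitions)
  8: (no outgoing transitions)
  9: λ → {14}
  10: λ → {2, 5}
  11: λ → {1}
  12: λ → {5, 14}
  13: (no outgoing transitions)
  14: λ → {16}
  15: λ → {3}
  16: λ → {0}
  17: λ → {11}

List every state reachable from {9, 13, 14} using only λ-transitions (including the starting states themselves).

{0, 1, 4, 9, 13, 14, 16}

Start with {9, 13, 14}.
From 14 via λ: add 16.
From 16 via λ: add 0.
From 0 via λ: add 4.
From 4 via λ: add 1.
No new states can be added; the closed set is {0, 1, 4, 9, 13, 14, 16}.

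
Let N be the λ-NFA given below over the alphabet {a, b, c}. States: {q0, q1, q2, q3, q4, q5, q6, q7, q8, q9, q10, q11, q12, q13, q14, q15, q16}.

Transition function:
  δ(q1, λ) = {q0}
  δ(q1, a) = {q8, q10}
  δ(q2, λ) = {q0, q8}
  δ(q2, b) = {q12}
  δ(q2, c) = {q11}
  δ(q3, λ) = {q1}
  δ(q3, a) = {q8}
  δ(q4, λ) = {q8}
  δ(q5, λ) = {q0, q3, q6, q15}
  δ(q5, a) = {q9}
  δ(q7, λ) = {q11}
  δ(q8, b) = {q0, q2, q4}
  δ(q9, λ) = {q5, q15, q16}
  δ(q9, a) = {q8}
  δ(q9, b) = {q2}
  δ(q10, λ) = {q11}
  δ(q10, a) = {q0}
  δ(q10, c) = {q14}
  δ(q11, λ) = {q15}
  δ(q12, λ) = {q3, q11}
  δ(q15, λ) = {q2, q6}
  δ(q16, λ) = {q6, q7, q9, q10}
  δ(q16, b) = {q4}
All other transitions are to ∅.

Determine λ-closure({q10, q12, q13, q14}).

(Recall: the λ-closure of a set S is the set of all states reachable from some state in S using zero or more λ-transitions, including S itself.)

{q0, q1, q2, q3, q6, q8, q10, q11, q12, q13, q14, q15}

Start with {q10, q12, q13, q14}.
From q10 via λ: add q11.
From q12 via λ: add q3.
From q3 via λ: add q1.
From q11 via λ: add q15.
From q1 via λ: add q0.
From q15 via λ: add q2, q6.
From q2 via λ: add q8.
No new states can be added; the closed set is {q0, q1, q2, q3, q6, q8, q10, q11, q12, q13, q14, q15}.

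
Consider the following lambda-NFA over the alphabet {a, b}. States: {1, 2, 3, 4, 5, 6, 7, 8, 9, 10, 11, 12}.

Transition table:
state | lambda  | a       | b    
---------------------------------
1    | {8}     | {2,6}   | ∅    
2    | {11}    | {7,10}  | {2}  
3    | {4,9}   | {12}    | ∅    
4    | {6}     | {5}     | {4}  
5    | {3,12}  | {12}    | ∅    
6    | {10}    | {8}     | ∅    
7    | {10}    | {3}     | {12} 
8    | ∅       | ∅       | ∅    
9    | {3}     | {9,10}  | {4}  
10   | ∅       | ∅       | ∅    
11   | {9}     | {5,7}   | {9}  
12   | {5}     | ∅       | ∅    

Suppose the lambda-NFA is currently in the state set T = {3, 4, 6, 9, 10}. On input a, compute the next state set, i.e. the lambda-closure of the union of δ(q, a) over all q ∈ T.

3 on a → {12}.
4 on a → {5}.
6 on a → {8}.
9 on a → {9, 10}.
No a-transition from 10.
Union after reading a: {5, 8, 9, 10, 12}.
Now take the lambda-closure:
From 5 via lambda: add 3.
From 3 via lambda: add 4.
From 4 via lambda: add 6.
No new states can be added; the closed set is {3, 4, 5, 6, 8, 9, 10, 12}.

{3, 4, 5, 6, 8, 9, 10, 12}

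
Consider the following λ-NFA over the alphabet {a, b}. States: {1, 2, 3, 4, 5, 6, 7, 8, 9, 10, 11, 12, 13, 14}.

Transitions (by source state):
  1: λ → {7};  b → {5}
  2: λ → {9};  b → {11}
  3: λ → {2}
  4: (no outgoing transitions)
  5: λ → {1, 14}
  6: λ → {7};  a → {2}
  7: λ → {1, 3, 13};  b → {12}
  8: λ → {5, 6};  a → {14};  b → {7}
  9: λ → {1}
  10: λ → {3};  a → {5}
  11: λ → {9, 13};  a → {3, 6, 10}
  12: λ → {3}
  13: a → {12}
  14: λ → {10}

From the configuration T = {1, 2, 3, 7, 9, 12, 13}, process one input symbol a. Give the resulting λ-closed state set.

13 on a → {12}.
No a-transition from 1, 2, 3, 7, 9, 12.
Union after reading a: {12}.
Now take the λ-closure:
From 12 via λ: add 3.
From 3 via λ: add 2.
From 2 via λ: add 9.
From 9 via λ: add 1.
From 1 via λ: add 7.
From 7 via λ: add 13.
No new states can be added; the closed set is {1, 2, 3, 7, 9, 12, 13}.

{1, 2, 3, 7, 9, 12, 13}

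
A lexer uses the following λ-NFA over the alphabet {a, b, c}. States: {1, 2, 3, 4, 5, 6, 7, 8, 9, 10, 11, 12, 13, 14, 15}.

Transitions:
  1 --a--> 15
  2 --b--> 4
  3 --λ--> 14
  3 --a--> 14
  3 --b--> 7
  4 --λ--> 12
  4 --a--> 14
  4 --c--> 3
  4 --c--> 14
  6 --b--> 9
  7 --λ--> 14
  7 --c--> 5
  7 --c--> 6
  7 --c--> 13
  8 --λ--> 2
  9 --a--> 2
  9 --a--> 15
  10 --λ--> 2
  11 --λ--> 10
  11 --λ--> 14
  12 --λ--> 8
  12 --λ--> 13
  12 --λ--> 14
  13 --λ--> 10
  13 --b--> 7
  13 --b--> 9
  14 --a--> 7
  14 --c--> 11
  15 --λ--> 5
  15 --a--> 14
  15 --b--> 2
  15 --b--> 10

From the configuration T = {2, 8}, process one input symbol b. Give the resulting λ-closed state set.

{2, 4, 8, 10, 12, 13, 14}

2 on b → {4}.
No b-transition from 8.
Union after reading b: {4}.
Now take the λ-closure:
From 4 via λ: add 12.
From 12 via λ: add 8, 13, 14.
From 8 via λ: add 2.
From 13 via λ: add 10.
No new states can be added; the closed set is {2, 4, 8, 10, 12, 13, 14}.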